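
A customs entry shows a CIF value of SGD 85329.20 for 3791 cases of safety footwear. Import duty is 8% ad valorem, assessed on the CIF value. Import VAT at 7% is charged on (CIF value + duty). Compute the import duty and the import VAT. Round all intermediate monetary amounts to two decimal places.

Import duty: SGD 6826.34; import VAT: SGD 6450.89

Import duty = 85329.20 × 8% = 6826.34
VAT base = CIF + duty = 85329.20 + 6826.34 = 92155.54
Import VAT = 92155.54 × 7% = 6450.89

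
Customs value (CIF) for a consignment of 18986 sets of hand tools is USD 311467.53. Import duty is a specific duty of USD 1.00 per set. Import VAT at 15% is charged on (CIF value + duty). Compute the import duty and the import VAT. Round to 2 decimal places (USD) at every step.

Import duty = 18986 × 1.00 = 18986.00
VAT base = CIF + duty = 311467.53 + 18986.00 = 330453.53
Import VAT = 330453.53 × 15% = 49568.03

Import duty: USD 18986.00; import VAT: USD 49568.03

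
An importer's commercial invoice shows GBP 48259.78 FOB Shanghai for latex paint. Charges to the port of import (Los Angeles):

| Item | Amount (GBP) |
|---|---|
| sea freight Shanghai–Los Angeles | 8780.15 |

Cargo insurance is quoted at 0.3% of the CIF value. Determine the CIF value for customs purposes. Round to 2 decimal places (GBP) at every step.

Let C be the CIF value. C = FOB price + freight + 0.3% × C
C − 0.3% × C = 48259.78 + 8780.15
0.997 × C = 57039.93
C = 57039.93 / 0.997 = 57211.56
Insurance premium = 0.3% × 57211.56 = 171.63

CIF value: GBP 57211.56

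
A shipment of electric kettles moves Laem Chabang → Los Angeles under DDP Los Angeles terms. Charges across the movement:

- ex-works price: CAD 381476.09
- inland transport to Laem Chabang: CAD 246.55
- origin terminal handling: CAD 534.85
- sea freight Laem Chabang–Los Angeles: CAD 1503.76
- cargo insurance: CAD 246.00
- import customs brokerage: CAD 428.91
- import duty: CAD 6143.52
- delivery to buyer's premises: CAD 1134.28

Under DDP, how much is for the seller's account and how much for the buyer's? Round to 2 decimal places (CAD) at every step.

Seller: CAD 391713.96; buyer: CAD 0.00

DDP: the seller bears all costs including import duty.
Seller's account: goods 381476.09 + inland to port 246.55 + origin terminal 534.85 + freight 1503.76 + insurance 246.00 + brokerage 428.91 + duty 6143.52 + delivery 1134.28 = 391713.96
Buyer's account: 0.00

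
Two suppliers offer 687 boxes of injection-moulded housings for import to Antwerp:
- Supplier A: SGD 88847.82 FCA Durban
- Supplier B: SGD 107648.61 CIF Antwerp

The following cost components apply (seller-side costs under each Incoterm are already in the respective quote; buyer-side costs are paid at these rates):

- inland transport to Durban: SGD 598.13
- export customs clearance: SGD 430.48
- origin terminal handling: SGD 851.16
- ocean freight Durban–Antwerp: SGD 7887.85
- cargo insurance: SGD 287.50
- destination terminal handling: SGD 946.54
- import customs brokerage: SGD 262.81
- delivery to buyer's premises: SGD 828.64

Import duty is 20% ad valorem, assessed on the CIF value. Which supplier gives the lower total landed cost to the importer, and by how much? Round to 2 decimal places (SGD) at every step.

Supplier A (FCA):
CIF value = FCA price + origin terminal + freight + insurance = 88847.82 + 851.16 + 7887.85 + 287.50 = 97874.33
Import duty = 97874.33 × 20% = 19574.87
Buyer bears (A): 851.16 + 7887.85 + 287.50 + 946.54 + 262.81 + 828.64 = 11064.50
Landed cost (A) = invoice 88847.82 + 11064.50 + duty 19574.87 = 119487.19
Supplier B (CIF):
The CIF price already equals the CIF value: 107648.61
Import duty = 107648.61 × 20% = 21529.72
Buyer bears (B): 946.54 + 262.81 + 828.64 = 2037.99
Landed cost (B) = invoice 107648.61 + 2037.99 + duty 21529.72 = 131216.32
Difference = |119487.19 − 131216.32| = 11729.13

Supplier A is cheaper by SGD 11729.13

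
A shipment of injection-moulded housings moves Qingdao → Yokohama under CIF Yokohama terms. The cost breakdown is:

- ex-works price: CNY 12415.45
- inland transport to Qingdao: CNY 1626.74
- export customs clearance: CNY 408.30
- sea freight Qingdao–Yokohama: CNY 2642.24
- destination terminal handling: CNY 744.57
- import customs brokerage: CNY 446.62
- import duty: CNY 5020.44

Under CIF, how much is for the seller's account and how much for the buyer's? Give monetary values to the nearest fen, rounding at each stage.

Seller: CNY 17092.73; buyer: CNY 6211.63

CIF: the seller pays costs through ocean freight and marine insurance to the destination port.
Seller's account: goods 12415.45 + inland to port 1626.74 + export clearance 408.30 + freight 2642.24 = 17092.73
Buyer's account: destination terminal 744.57 + brokerage 446.62 + duty 5020.44 = 6211.63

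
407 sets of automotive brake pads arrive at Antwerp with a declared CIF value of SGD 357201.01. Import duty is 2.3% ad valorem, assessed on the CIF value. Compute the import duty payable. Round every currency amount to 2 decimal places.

Import duty = 357201.01 × 2.3% = 8215.62

Import duty: SGD 8215.62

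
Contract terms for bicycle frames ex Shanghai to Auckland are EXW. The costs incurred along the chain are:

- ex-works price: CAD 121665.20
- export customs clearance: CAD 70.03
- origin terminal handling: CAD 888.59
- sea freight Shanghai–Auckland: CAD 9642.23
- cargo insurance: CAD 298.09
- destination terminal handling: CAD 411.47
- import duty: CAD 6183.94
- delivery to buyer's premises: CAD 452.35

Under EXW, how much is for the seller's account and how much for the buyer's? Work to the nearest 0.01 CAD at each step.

EXW: the seller makes goods available at their premises; the buyer bears all onward costs.
Seller's account: goods 121665.20 = 121665.20
Buyer's account: export clearance 70.03 + origin terminal 888.59 + freight 9642.23 + insurance 298.09 + destination terminal 411.47 + duty 6183.94 + delivery 452.35 = 17946.70

Seller: CAD 121665.20; buyer: CAD 17946.70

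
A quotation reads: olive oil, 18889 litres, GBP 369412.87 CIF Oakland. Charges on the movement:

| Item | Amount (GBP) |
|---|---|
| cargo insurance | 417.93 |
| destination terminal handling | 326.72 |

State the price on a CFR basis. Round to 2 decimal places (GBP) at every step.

CFR price: GBP 368994.94

Not relevant to the conversion: destination terminal — on the buyer under both terms; not part of either seller's price.
From CIF to CFR, the seller no longer bears: insurance.
CFR price = 369412.87 − 417.93 = 368994.94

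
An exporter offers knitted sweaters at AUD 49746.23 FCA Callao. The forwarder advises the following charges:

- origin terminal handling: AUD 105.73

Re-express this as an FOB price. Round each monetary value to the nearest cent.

FOB price: AUD 49851.96

From FCA to FOB, the seller additionally bears: origin terminal.
FOB price = 49746.23 + 105.73 = 49851.96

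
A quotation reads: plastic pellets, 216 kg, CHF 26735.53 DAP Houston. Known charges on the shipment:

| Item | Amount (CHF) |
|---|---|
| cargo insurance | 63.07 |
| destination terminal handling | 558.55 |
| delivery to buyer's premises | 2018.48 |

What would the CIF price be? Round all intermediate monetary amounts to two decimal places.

CIF price: CHF 24158.50

Not relevant to the conversion: insurance — on the seller under both DAP and CIF; already in the DAP price and stays in the CIF price.
From DAP to CIF, the seller no longer bears: destination terminal, delivery.
CIF price = 26735.53 − 558.55 − 2018.48 = 24158.50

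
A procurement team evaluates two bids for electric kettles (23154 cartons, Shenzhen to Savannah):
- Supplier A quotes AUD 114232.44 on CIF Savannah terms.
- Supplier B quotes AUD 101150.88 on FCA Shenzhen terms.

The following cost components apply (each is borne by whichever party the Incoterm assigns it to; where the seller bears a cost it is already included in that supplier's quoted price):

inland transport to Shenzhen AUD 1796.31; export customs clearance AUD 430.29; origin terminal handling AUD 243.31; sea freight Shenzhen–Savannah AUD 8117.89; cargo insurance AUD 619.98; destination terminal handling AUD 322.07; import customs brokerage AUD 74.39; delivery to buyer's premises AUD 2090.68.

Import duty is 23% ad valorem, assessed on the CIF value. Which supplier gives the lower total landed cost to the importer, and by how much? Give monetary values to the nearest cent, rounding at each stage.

Supplier B is cheaper by AUD 5043.47

Supplier A (CIF):
The CIF price already equals the CIF value: 114232.44
Import duty = 114232.44 × 23% = 26273.46
Buyer bears (A): 322.07 + 74.39 + 2090.68 = 2487.14
Landed cost (A) = invoice 114232.44 + 2487.14 + duty 26273.46 = 142993.04
Supplier B (FCA):
CIF value = FCA price + origin terminal + freight + insurance = 101150.88 + 243.31 + 8117.89 + 619.98 = 110132.06
Import duty = 110132.06 × 23% = 25330.37
Buyer bears (B): 243.31 + 8117.89 + 619.98 + 322.07 + 74.39 + 2090.68 = 11468.32
Landed cost (B) = invoice 101150.88 + 11468.32 + duty 25330.37 = 137949.57
Difference = |142993.04 − 137949.57| = 5043.47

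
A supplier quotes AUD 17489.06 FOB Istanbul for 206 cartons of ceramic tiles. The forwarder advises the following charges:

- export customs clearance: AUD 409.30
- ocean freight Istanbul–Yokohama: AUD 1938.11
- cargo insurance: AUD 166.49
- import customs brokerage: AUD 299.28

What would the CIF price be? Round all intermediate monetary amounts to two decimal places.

CIF price: AUD 19593.66

Not relevant to the conversion: export clearance — on the seller under both FOB and CIF; already in the FOB price and stays in the CIF price. brokerage — on the buyer under both terms; not part of either seller's price.
From FOB to CIF, the seller additionally bears: freight, insurance.
CIF price = 17489.06 + 1938.11 + 166.49 = 19593.66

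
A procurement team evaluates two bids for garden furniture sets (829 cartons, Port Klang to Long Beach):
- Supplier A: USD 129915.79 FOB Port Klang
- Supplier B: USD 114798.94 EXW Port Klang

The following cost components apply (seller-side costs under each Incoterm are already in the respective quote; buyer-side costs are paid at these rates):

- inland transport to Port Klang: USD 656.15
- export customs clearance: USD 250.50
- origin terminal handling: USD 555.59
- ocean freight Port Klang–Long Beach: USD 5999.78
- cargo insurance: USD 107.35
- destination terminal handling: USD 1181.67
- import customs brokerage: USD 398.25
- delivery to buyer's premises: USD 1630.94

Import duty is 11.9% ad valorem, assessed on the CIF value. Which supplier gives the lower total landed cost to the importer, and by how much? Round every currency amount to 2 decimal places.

Supplier A (FOB):
CIF value = FOB price + freight + insurance = 129915.79 + 5999.78 + 107.35 = 136022.92
Import duty = 136022.92 × 11.9% = 16186.73
Buyer bears (A): 5999.78 + 107.35 + 1181.67 + 398.25 + 1630.94 = 9317.99
Landed cost (A) = invoice 129915.79 + 9317.99 + duty 16186.73 = 155420.51
Supplier B (EXW):
CIF value = EXW price + inland to port + export clearance + origin terminal + freight + insurance = 114798.94 + 656.15 + 250.50 + 555.59 + 5999.78 + 107.35 = 122368.31
Import duty = 122368.31 × 11.9% = 14561.83
Buyer bears (B): 656.15 + 250.50 + 555.59 + 5999.78 + 107.35 + 1181.67 + 398.25 + 1630.94 = 10780.23
Landed cost (B) = invoice 114798.94 + 10780.23 + duty 14561.83 = 140141.00
Difference = |155420.51 − 140141.00| = 15279.51

Supplier B is cheaper by USD 15279.51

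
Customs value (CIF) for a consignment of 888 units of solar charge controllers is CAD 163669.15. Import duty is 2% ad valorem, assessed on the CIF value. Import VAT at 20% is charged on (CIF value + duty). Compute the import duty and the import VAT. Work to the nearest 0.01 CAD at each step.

Import duty: CAD 3273.38; import VAT: CAD 33388.51

Import duty = 163669.15 × 2% = 3273.38
VAT base = CIF + duty = 163669.15 + 3273.38 = 166942.53
Import VAT = 166942.53 × 20% = 33388.51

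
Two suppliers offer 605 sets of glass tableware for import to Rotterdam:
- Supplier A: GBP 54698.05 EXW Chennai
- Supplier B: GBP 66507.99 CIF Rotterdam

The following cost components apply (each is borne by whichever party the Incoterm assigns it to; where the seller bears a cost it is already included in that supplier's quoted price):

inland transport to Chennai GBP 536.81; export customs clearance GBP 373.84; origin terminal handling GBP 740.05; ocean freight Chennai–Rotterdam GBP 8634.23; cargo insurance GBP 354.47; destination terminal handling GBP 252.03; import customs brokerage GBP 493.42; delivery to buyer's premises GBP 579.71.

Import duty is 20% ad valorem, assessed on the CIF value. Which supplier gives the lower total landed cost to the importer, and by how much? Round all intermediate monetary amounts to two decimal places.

Supplier A (EXW):
CIF value = EXW price + inland to port + export clearance + origin terminal + freight + insurance = 54698.05 + 536.81 + 373.84 + 740.05 + 8634.23 + 354.47 = 65337.45
Import duty = 65337.45 × 20% = 13067.49
Buyer bears (A): 536.81 + 373.84 + 740.05 + 8634.23 + 354.47 + 252.03 + 493.42 + 579.71 = 11964.56
Landed cost (A) = invoice 54698.05 + 11964.56 + duty 13067.49 = 79730.10
Supplier B (CIF):
The CIF price already equals the CIF value: 66507.99
Import duty = 66507.99 × 20% = 13301.60
Buyer bears (B): 252.03 + 493.42 + 579.71 = 1325.16
Landed cost (B) = invoice 66507.99 + 1325.16 + duty 13301.60 = 81134.75
Difference = |79730.10 − 81134.75| = 1404.65

Supplier A is cheaper by GBP 1404.65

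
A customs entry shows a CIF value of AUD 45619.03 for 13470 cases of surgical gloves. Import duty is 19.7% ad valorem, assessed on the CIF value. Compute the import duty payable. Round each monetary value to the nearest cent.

Import duty = 45619.03 × 19.7% = 8986.95

Import duty: AUD 8986.95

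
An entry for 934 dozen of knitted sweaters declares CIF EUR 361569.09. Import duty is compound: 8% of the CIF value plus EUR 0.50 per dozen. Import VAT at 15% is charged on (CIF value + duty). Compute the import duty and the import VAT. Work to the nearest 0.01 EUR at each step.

Ad valorem component: 361569.09 × 8% = 28925.53
Specific component: 934 × 0.50 = 467.00
Import duty = 28925.53 + 467.00 = 29392.53
VAT base = CIF + duty = 361569.09 + 29392.53 = 390961.62
Import VAT = 390961.62 × 15% = 58644.24

Import duty: EUR 29392.53; import VAT: EUR 58644.24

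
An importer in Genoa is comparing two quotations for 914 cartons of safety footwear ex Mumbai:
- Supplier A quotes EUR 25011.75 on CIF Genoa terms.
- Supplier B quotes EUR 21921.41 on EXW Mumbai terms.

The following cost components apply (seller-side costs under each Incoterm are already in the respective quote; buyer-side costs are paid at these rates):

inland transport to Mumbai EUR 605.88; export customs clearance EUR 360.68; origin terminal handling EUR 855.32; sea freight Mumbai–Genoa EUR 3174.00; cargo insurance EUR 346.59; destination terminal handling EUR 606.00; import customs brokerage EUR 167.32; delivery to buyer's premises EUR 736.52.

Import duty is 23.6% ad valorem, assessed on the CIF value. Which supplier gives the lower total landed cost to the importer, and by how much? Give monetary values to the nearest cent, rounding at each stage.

Supplier A is cheaper by EUR 2783.64

Supplier A (CIF):
The CIF price already equals the CIF value: 25011.75
Import duty = 25011.75 × 23.6% = 5902.77
Buyer bears (A): 606.00 + 167.32 + 736.52 = 1509.84
Landed cost (A) = invoice 25011.75 + 1509.84 + duty 5902.77 = 32424.36
Supplier B (EXW):
CIF value = EXW price + inland to port + export clearance + origin terminal + freight + insurance = 21921.41 + 605.88 + 360.68 + 855.32 + 3174.00 + 346.59 = 27263.88
Import duty = 27263.88 × 23.6% = 6434.28
Buyer bears (B): 605.88 + 360.68 + 855.32 + 3174.00 + 346.59 + 606.00 + 167.32 + 736.52 = 6852.31
Landed cost (B) = invoice 21921.41 + 6852.31 + duty 6434.28 = 35208.00
Difference = |32424.36 − 35208.00| = 2783.64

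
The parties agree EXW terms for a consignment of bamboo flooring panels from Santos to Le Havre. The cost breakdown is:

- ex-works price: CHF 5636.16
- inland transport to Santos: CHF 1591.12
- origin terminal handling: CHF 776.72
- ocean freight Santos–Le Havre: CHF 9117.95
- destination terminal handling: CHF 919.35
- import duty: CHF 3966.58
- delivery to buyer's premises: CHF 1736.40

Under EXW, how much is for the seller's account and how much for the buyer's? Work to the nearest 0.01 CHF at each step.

EXW: the seller makes goods available at their premises; the buyer bears all onward costs.
Seller's account: goods 5636.16 = 5636.16
Buyer's account: inland to port 1591.12 + origin terminal 776.72 + freight 9117.95 + destination terminal 919.35 + duty 3966.58 + delivery 1736.40 = 18108.12

Seller: CHF 5636.16; buyer: CHF 18108.12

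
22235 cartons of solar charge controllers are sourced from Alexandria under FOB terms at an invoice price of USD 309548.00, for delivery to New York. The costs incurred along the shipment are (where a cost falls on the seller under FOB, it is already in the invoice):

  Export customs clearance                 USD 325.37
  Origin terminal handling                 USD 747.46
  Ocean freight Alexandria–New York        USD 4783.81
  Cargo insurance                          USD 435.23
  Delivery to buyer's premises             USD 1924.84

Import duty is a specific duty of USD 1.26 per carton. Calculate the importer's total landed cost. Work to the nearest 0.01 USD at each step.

FOB: the seller bears costs until goods are on board at the origin port; the buyer bears freight, insurance and all costs thereafter.
Already in the invoice (seller's account under FOB): export clearance, origin terminal — exclude.
CIF value = FOB price + freight + insurance = 309548.00 + 4783.81 + 435.23 = 314767.04
Import duty = 22235 × 1.26 = 28016.10
Buyer bears: freight 4783.81 + insurance 435.23 + delivery 1924.84 + duty 28016.10 = 35159.98
Landed cost = invoice 309548.00 + 35159.98 = 344707.98

Total landed cost: USD 344707.98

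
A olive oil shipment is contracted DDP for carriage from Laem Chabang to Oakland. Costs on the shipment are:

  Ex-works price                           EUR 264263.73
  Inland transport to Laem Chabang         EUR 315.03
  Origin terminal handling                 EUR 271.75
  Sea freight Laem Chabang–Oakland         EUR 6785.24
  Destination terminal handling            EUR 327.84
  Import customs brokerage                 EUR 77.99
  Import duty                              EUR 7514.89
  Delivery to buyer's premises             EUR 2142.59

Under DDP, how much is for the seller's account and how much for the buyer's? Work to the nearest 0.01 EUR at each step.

Seller: EUR 281699.06; buyer: EUR 0.00

DDP: the seller bears all costs including import duty.
Seller's account: goods 264263.73 + inland to port 315.03 + origin terminal 271.75 + freight 6785.24 + destination terminal 327.84 + brokerage 77.99 + duty 7514.89 + delivery 2142.59 = 281699.06
Buyer's account: 0.00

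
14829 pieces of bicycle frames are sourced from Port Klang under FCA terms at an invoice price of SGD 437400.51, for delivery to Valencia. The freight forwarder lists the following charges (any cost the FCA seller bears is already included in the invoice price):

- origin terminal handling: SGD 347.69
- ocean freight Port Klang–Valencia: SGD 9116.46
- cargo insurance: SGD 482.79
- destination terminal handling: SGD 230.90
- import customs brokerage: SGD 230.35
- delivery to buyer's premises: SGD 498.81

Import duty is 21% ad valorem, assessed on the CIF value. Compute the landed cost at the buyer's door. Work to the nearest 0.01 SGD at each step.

FCA: the seller delivers export-cleared goods to the carrier; the buyer bears costs from that point.
CIF value = FCA price + origin terminal + freight + insurance = 437400.51 + 347.69 + 9116.46 + 482.79 = 447347.45
Import duty = 447347.45 × 21% = 93942.96
Buyer bears: origin terminal 347.69 + freight 9116.46 + insurance 482.79 + destination terminal 230.90 + brokerage 230.35 + delivery 498.81 + duty 93942.96 = 104849.96
Landed cost = invoice 437400.51 + 104849.96 = 542250.47

Total landed cost: SGD 542250.47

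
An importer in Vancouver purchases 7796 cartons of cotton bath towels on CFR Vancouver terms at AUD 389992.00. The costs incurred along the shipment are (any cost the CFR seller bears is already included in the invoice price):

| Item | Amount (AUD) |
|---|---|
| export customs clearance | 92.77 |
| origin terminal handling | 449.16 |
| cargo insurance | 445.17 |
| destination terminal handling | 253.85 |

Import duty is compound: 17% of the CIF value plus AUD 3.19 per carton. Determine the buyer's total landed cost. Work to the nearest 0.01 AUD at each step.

CFR: the seller pays costs through ocean freight to the destination port, but not insurance.
Already in the invoice (seller's account under CFR): export clearance, origin terminal — exclude.
CIF value = CFR price + insurance = 389992.00 + 445.17 = 390437.17
Ad valorem component: 390437.17 × 17% = 66374.32
Specific component: 7796 × 3.19 = 24869.24
Import duty = 66374.32 + 24869.24 = 91243.56
Buyer bears: insurance 445.17 + destination terminal 253.85 + duty 91243.56 = 91942.58
Landed cost = invoice 389992.00 + 91942.58 = 481934.58

Total landed cost: AUD 481934.58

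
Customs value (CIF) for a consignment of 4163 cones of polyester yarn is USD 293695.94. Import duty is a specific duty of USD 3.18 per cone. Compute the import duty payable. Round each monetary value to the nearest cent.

Import duty: USD 13238.34

Import duty = 4163 × 3.18 = 13238.34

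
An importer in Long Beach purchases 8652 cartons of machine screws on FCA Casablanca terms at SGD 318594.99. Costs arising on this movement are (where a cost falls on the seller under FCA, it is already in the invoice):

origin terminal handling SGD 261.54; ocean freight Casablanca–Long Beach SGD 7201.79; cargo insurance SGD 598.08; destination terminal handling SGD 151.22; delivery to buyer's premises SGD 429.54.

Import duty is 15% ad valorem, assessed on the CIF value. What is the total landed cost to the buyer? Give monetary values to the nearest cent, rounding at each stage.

Total landed cost: SGD 376235.62

FCA: the seller delivers export-cleared goods to the carrier; the buyer bears costs from that point.
CIF value = FCA price + origin terminal + freight + insurance = 318594.99 + 261.54 + 7201.79 + 598.08 = 326656.40
Import duty = 326656.40 × 15% = 48998.46
Buyer bears: origin terminal 261.54 + freight 7201.79 + insurance 598.08 + destination terminal 151.22 + delivery 429.54 + duty 48998.46 = 57640.63
Landed cost = invoice 318594.99 + 57640.63 = 376235.62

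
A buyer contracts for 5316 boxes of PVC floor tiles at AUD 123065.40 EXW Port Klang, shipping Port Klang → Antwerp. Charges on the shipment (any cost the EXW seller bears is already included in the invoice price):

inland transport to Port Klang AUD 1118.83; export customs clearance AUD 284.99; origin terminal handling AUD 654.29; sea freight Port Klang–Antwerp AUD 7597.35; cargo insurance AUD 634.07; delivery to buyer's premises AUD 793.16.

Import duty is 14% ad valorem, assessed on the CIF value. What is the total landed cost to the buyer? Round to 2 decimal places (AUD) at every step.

EXW: the seller makes goods available at their premises; the buyer bears all onward costs.
CIF value = EXW price + inland to port + export clearance + origin terminal + freight + insurance = 123065.40 + 1118.83 + 284.99 + 654.29 + 7597.35 + 634.07 = 133354.93
Import duty = 133354.93 × 14% = 18669.69
Buyer bears: inland to port 1118.83 + export clearance 284.99 + origin terminal 654.29 + freight 7597.35 + insurance 634.07 + delivery 793.16 + duty 18669.69 = 29752.38
Landed cost = invoice 123065.40 + 29752.38 = 152817.78

Total landed cost: AUD 152817.78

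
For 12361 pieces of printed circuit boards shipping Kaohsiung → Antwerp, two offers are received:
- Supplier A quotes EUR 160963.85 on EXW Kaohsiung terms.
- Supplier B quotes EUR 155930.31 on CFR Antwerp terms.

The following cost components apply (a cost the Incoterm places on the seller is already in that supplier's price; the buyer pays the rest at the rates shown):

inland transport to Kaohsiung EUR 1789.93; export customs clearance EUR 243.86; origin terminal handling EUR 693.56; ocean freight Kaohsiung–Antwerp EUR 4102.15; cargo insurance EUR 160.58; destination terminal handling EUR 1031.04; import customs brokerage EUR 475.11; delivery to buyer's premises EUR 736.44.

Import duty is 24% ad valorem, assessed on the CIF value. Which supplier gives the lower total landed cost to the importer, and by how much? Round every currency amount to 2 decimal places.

Supplier A (EXW):
CIF value = EXW price + inland to port + export clearance + origin terminal + freight + insurance = 160963.85 + 1789.93 + 243.86 + 693.56 + 4102.15 + 160.58 = 167953.93
Import duty = 167953.93 × 24% = 40308.94
Buyer bears (A): 1789.93 + 243.86 + 693.56 + 4102.15 + 160.58 + 1031.04 + 475.11 + 736.44 = 9232.67
Landed cost (A) = invoice 160963.85 + 9232.67 + duty 40308.94 = 210505.46
Supplier B (CFR):
CIF value = CFR price + insurance = 155930.31 + 160.58 = 156090.89
Import duty = 156090.89 × 24% = 37461.81
Buyer bears (B): 160.58 + 1031.04 + 475.11 + 736.44 = 2403.17
Landed cost (B) = invoice 155930.31 + 2403.17 + duty 37461.81 = 195795.29
Difference = |210505.46 − 195795.29| = 14710.17

Supplier B is cheaper by EUR 14710.17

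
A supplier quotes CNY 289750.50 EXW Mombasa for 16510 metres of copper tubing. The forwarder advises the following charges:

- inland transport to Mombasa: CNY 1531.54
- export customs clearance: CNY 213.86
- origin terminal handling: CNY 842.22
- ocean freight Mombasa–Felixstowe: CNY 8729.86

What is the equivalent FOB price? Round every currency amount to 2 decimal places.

Not relevant to the conversion: freight — on the buyer under both terms; not part of either seller's price.
From EXW to FOB, the seller additionally bears: inland to port, export clearance, origin terminal.
FOB price = 289750.50 + 1531.54 + 213.86 + 842.22 = 292338.12

FOB price: CNY 292338.12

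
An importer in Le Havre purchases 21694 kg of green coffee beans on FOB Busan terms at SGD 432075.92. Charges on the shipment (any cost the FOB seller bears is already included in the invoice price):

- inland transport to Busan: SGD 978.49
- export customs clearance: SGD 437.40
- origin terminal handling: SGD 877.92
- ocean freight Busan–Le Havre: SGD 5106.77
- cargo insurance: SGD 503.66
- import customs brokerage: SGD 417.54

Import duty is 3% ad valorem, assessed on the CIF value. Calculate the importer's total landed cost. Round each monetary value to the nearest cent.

Total landed cost: SGD 451234.48

FOB: the seller bears costs until goods are on board at the origin port; the buyer bears freight, insurance and all costs thereafter.
Already in the invoice (seller's account under FOB): inland to port, export clearance, origin terminal — exclude.
CIF value = FOB price + freight + insurance = 432075.92 + 5106.77 + 503.66 = 437686.35
Import duty = 437686.35 × 3% = 13130.59
Buyer bears: freight 5106.77 + insurance 503.66 + brokerage 417.54 + duty 13130.59 = 19158.56
Landed cost = invoice 432075.92 + 19158.56 = 451234.48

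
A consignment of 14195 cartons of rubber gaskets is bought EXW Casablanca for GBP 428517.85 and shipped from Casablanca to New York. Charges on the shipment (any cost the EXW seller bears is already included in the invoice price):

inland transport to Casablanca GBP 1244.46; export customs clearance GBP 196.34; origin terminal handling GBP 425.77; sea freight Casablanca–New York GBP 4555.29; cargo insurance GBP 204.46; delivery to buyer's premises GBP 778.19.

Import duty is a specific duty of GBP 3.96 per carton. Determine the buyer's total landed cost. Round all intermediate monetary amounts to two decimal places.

Total landed cost: GBP 492134.56

EXW: the seller makes goods available at their premises; the buyer bears all onward costs.
CIF value = EXW price + inland to port + export clearance + origin terminal + freight + insurance = 428517.85 + 1244.46 + 196.34 + 425.77 + 4555.29 + 204.46 = 435144.17
Import duty = 14195 × 3.96 = 56212.20
Buyer bears: inland to port 1244.46 + export clearance 196.34 + origin terminal 425.77 + freight 4555.29 + insurance 204.46 + delivery 778.19 + duty 56212.20 = 63616.71
Landed cost = invoice 428517.85 + 63616.71 = 492134.56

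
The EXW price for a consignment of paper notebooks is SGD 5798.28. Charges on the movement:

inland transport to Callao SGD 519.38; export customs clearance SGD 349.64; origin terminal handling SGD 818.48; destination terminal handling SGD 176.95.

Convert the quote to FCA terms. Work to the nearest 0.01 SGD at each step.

Not relevant to the conversion: origin terminal, destination terminal — on the buyer under both terms; not part of either seller's price.
From EXW to FCA, the seller additionally bears: inland to port, export clearance.
FCA price = 5798.28 + 519.38 + 349.64 = 6667.30

FCA price: SGD 6667.30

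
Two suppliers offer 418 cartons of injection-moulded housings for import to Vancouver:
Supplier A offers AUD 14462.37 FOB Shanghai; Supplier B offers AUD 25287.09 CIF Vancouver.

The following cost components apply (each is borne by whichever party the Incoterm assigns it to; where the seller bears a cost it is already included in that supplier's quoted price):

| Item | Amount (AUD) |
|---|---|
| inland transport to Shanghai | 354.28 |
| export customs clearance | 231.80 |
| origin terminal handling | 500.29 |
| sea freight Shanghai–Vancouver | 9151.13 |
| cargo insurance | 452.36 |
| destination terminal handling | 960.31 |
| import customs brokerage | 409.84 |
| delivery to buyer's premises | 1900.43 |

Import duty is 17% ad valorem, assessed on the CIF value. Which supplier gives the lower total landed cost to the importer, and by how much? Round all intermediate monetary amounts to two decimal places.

Supplier A is cheaper by AUD 1428.84

Supplier A (FOB):
CIF value = FOB price + freight + insurance = 14462.37 + 9151.13 + 452.36 = 24065.86
Import duty = 24065.86 × 17% = 4091.20
Buyer bears (A): 9151.13 + 452.36 + 960.31 + 409.84 + 1900.43 = 12874.07
Landed cost (A) = invoice 14462.37 + 12874.07 + duty 4091.20 = 31427.64
Supplier B (CIF):
The CIF price already equals the CIF value: 25287.09
Import duty = 25287.09 × 17% = 4298.81
Buyer bears (B): 960.31 + 409.84 + 1900.43 = 3270.58
Landed cost (B) = invoice 25287.09 + 3270.58 + duty 4298.81 = 32856.48
Difference = |31427.64 − 32856.48| = 1428.84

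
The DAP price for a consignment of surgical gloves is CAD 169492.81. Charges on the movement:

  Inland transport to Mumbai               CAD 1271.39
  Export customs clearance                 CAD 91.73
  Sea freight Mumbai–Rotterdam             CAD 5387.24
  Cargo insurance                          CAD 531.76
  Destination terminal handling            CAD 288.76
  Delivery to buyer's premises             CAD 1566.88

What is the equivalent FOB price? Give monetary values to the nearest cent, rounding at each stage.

Not relevant to the conversion: export clearance, inland to port — on the seller under both DAP and FOB; already in the DAP price and stays in the FOB price.
From DAP to FOB, the seller no longer bears: freight, insurance, destination terminal, delivery.
FOB price = 169492.81 − 5387.24 − 531.76 − 288.76 − 1566.88 = 161718.17

FOB price: CAD 161718.17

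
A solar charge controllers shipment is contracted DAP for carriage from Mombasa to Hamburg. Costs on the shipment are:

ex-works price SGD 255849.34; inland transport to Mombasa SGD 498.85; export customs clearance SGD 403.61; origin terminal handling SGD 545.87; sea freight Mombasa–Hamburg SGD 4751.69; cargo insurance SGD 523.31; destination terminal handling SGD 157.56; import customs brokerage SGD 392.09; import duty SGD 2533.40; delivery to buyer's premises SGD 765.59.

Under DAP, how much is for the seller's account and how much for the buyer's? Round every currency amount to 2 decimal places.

DAP: the seller bears all costs to the named destination except import duty and clearance.
Seller's account: goods 255849.34 + inland to port 498.85 + export clearance 403.61 + origin terminal 545.87 + freight 4751.69 + insurance 523.31 + destination terminal 157.56 + delivery 765.59 = 263495.82
Buyer's account: brokerage 392.09 + duty 2533.40 = 2925.49

Seller: SGD 263495.82; buyer: SGD 2925.49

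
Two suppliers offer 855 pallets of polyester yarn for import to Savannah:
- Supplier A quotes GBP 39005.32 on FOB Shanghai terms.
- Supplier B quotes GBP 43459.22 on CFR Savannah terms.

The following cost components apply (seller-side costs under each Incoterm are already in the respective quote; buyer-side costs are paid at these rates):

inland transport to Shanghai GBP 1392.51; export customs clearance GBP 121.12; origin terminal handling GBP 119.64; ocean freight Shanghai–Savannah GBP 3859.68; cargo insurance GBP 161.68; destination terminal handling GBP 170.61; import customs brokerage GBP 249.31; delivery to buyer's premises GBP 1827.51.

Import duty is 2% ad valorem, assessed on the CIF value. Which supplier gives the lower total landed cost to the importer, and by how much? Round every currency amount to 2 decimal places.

Supplier A is cheaper by GBP 606.11

Supplier A (FOB):
CIF value = FOB price + freight + insurance = 39005.32 + 3859.68 + 161.68 = 43026.68
Import duty = 43026.68 × 2% = 860.53
Buyer bears (A): 3859.68 + 161.68 + 170.61 + 249.31 + 1827.51 = 6268.79
Landed cost (A) = invoice 39005.32 + 6268.79 + duty 860.53 = 46134.64
Supplier B (CFR):
CIF value = CFR price + insurance = 43459.22 + 161.68 = 43620.90
Import duty = 43620.90 × 2% = 872.42
Buyer bears (B): 161.68 + 170.61 + 249.31 + 1827.51 = 2409.11
Landed cost (B) = invoice 43459.22 + 2409.11 + duty 872.42 = 46740.75
Difference = |46134.64 − 46740.75| = 606.11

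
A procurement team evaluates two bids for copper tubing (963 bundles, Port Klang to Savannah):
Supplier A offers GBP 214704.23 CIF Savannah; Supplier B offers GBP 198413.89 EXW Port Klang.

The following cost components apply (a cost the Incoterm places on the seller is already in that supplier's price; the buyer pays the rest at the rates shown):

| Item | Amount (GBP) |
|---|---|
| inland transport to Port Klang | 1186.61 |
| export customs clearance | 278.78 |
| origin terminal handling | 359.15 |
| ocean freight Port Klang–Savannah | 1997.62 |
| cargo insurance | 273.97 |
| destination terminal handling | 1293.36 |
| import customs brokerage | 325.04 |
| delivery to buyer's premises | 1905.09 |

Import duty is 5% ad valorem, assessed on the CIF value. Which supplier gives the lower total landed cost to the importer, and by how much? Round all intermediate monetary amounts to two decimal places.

Supplier A (CIF):
The CIF price already equals the CIF value: 214704.23
Import duty = 214704.23 × 5% = 10735.21
Buyer bears (A): 1293.36 + 325.04 + 1905.09 = 3523.49
Landed cost (A) = invoice 214704.23 + 3523.49 + duty 10735.21 = 228962.93
Supplier B (EXW):
CIF value = EXW price + inland to port + export clearance + origin terminal + freight + insurance = 198413.89 + 1186.61 + 278.78 + 359.15 + 1997.62 + 273.97 = 202510.02
Import duty = 202510.02 × 5% = 10125.50
Buyer bears (B): 1186.61 + 278.78 + 359.15 + 1997.62 + 273.97 + 1293.36 + 325.04 + 1905.09 = 7619.62
Landed cost (B) = invoice 198413.89 + 7619.62 + duty 10125.50 = 216159.01
Difference = |228962.93 − 216159.01| = 12803.92

Supplier B is cheaper by GBP 12803.92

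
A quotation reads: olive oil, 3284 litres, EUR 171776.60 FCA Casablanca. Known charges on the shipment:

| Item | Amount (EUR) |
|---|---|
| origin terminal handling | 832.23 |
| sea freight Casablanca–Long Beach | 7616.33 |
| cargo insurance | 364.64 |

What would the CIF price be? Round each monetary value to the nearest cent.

From FCA to CIF, the seller additionally bears: origin terminal, freight, insurance.
CIF price = 171776.60 + 832.23 + 7616.33 + 364.64 = 180589.80

CIF price: EUR 180589.80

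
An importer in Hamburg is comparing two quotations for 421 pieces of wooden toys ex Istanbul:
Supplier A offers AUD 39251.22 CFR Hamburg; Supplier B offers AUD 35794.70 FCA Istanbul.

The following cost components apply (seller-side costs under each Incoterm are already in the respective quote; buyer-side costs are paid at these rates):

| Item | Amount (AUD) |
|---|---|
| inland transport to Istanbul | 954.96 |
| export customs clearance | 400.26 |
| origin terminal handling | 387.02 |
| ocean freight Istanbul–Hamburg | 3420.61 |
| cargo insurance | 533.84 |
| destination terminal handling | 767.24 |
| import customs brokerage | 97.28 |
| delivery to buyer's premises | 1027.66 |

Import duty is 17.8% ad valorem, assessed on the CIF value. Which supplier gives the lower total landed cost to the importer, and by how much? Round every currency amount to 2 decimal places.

Supplier A is cheaper by AUD 413.61

Supplier A (CFR):
CIF value = CFR price + insurance = 39251.22 + 533.84 = 39785.06
Import duty = 39785.06 × 17.8% = 7081.74
Buyer bears (A): 533.84 + 767.24 + 97.28 + 1027.66 = 2426.02
Landed cost (A) = invoice 39251.22 + 2426.02 + duty 7081.74 = 48758.98
Supplier B (FCA):
CIF value = FCA price + origin terminal + freight + insurance = 35794.70 + 387.02 + 3420.61 + 533.84 = 40136.17
Import duty = 40136.17 × 17.8% = 7144.24
Buyer bears (B): 387.02 + 3420.61 + 533.84 + 767.24 + 97.28 + 1027.66 = 6233.65
Landed cost (B) = invoice 35794.70 + 6233.65 + duty 7144.24 = 49172.59
Difference = |48758.98 − 49172.59| = 413.61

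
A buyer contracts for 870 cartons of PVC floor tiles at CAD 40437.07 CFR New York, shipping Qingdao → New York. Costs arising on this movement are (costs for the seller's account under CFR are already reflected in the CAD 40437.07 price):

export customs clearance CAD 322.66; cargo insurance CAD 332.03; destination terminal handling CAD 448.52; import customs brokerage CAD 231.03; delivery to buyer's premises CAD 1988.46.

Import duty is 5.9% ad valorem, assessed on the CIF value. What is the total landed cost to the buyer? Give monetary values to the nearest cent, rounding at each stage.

Total landed cost: CAD 45842.49

CFR: the seller pays costs through ocean freight to the destination port, but not insurance.
Already in the invoice (seller's account under CFR): export clearance — exclude.
CIF value = CFR price + insurance = 40437.07 + 332.03 = 40769.10
Import duty = 40769.10 × 5.9% = 2405.38
Buyer bears: insurance 332.03 + destination terminal 448.52 + brokerage 231.03 + delivery 1988.46 + duty 2405.38 = 5405.42
Landed cost = invoice 40437.07 + 5405.42 = 45842.49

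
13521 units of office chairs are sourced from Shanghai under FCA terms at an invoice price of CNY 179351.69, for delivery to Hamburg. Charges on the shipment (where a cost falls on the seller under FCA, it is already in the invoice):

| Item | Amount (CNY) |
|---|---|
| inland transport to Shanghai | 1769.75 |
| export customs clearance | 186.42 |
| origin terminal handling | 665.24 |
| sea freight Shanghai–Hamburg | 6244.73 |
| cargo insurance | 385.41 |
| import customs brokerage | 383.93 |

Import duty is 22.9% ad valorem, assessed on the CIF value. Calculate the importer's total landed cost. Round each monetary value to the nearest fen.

FCA: the seller delivers export-cleared goods to the carrier; the buyer bears costs from that point.
Already in the invoice (seller's account under FCA): inland to port, export clearance — exclude.
CIF value = FCA price + origin terminal + freight + insurance = 179351.69 + 665.24 + 6244.73 + 385.41 = 186647.07
Import duty = 186647.07 × 22.9% = 42742.18
Buyer bears: origin terminal 665.24 + freight 6244.73 + insurance 385.41 + brokerage 383.93 + duty 42742.18 = 50421.49
Landed cost = invoice 179351.69 + 50421.49 = 229773.18

Total landed cost: CNY 229773.18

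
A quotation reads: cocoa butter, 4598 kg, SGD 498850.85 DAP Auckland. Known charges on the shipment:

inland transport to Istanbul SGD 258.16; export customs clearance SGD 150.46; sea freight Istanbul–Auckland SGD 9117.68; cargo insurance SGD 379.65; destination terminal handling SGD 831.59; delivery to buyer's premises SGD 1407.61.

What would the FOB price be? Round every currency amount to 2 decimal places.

Not relevant to the conversion: inland to port, export clearance — on the seller under both DAP and FOB; already in the DAP price and stays in the FOB price.
From DAP to FOB, the seller no longer bears: freight, insurance, destination terminal, delivery.
FOB price = 498850.85 − 9117.68 − 379.65 − 831.59 − 1407.61 = 487114.32

FOB price: SGD 487114.32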